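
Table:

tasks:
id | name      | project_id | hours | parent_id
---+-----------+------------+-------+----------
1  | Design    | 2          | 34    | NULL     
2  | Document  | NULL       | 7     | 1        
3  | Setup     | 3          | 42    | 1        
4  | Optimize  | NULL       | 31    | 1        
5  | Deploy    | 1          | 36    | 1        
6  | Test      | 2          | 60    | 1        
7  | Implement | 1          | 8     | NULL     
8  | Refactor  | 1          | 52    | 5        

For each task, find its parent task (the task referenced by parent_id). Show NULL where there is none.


This is a self-join: tasks is joined to a second copy of itself, matching each row's parent_id to another row's id. Use LEFT JOIN so rows with parent_id=NULL are kept.
  - task 1 (Design): parent_id=NULL -> NULL
  - task 2 (Document): parent_id=1 -> Design
  - task 3 (Setup): parent_id=1 -> Design
  - task 4 (Optimize): parent_id=1 -> Design
  - task 5 (Deploy): parent_id=1 -> Design
  - task 6 (Test): parent_id=1 -> Design
  - task 7 (Implement): parent_id=NULL -> NULL
  - task 8 (Refactor): parent_id=5 -> Deploy

SQL:
SELECT a.name AS item, b.name AS parent
FROM tasks a
LEFT JOIN tasks b ON a.parent_id = b.id

Result:
item      | parent
----------+-------
Design    | NULL  
Document  | Design
Setup     | Design
Optimize  | Design
Deploy    | Design
Test      | Design
Implement | NULL  
Refactor  | Deploy


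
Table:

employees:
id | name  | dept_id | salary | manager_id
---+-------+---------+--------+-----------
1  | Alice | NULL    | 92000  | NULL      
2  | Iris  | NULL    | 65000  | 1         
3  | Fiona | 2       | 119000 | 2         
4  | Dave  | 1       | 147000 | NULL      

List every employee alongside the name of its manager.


This is a self-join: employees is joined to a second copy of itself, matching each row's manager_id to another row's id. Use LEFT JOIN so rows with manager_id=NULL are kept.
  - employee 1 (Alice): manager_id=NULL -> NULL
  - employee 2 (Iris): manager_id=1 -> Alice
  - employee 3 (Fiona): manager_id=2 -> Iris
  - employee 4 (Dave): manager_id=NULL -> NULL

SQL:
SELECT a.name AS item, b.name AS manager
FROM employees a
LEFT JOIN employees b ON a.manager_id = b.id

Result:
item  | manager
------+--------
Alice | NULL   
Iris  | Alice  
Fiona | Iris   
Dave  | NULL   


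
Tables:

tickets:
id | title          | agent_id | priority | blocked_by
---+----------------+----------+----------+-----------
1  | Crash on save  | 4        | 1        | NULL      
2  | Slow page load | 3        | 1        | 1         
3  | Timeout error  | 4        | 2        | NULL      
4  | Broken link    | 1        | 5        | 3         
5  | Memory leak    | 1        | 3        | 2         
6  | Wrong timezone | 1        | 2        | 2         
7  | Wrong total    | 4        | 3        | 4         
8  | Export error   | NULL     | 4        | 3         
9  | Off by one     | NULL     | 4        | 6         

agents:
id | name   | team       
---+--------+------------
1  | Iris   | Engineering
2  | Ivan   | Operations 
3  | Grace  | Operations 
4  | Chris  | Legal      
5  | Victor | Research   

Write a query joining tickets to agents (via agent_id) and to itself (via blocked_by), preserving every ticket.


Two LEFT JOINs from the same base table tickets: one to agents via agent_id, one to tickets itself via blocked_by. Both are LEFT so every ticket is preserved.
Match against agents:
  - ticket 1 (Crash on save): agent_id=4 -> matches Chris
  - ticket 2 (Slow page load): agent_id=3 -> matches Grace
  - ticket 3 (Timeout error): agent_id=4 -> matches Chris
  - ticket 4 (Broken link): agent_id=1 -> matches Iris
  - ticket 5 (Memory leak): agent_id=1 -> matches Iris
  - ticket 6 (Wrong timezone): agent_id=1 -> matches Iris
  - ticket 7 (Wrong total): agent_id=4 -> matches Chris
  - ticket 8 (Export error): agent_id=NULL, no match -> kept with NULL
  - ticket 9 (Off by one): agent_id=NULL, no match -> kept with NULL
Match against tickets (self):
  - ticket 1 (Crash on save): blocked_by=NULL -> NULL
  - ticket 2 (Slow page load): blocked_by=1 -> Crash on save
  - ticket 3 (Timeout error): blocked_by=NULL -> NULL
  - ticket 4 (Broken link): blocked_by=3 -> Timeout error
  - ticket 5 (Memory leak): blocked_by=2 -> Slow page load
  - ticket 6 (Wrong timezone): blocked_by=2 -> Slow page load
  - ticket 7 (Wrong total): blocked_by=4 -> Broken link
  - ticket 8 (Export error): blocked_by=3 -> Timeout error
  - ticket 9 (Off by one): blocked_by=6 -> Wrong timezone

SQL:
SELECT a.title, b.name AS agent, c.title AS blocked_by
FROM tickets a
LEFT JOIN agents b ON a.agent_id = b.id
LEFT JOIN tickets c ON a.blocked_by = c.id

Result:
title          | agent | blocked_by    
---------------+-------+---------------
Crash on save  | Chris | NULL          
Slow page load | Grace | Crash on save 
Timeout error  | Chris | NULL          
Broken link    | Iris  | Timeout error 
Memory leak    | Iris  | Slow page load
Wrong timezone | Iris  | Slow page load
Wrong total    | Chris | Broken link   
Export error   | NULL  | Timeout error 
Off by one     | NULL  | Wrong timezone


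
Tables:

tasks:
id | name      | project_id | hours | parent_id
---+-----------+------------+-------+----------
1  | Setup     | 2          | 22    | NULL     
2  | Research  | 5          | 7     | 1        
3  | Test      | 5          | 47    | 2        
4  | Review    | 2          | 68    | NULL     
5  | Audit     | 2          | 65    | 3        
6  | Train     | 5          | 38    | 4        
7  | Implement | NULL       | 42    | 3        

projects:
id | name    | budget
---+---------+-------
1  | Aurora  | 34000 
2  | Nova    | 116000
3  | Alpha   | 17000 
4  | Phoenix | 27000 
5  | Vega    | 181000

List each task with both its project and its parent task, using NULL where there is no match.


Two LEFT JOINs from the same base table tasks: one to projects via project_id, one to tasks itself via parent_id. Both are LEFT so every task is preserved.
Match against projects:
  - task 1 (Setup): project_id=2 -> matches Nova
  - task 2 (Research): project_id=5 -> matches Vega
  - task 3 (Test): project_id=5 -> matches Vega
  - task 4 (Review): project_id=2 -> matches Nova
  - task 5 (Audit): project_id=2 -> matches Nova
  - task 6 (Train): project_id=5 -> matches Vega
  - task 7 (Implement): project_id=NULL, no match -> kept with NULL
Match against tasks (self):
  - task 1 (Setup): parent_id=NULL -> NULL
  - task 2 (Research): parent_id=1 -> Setup
  - task 3 (Test): parent_id=2 -> Research
  - task 4 (Review): parent_id=NULL -> NULL
  - task 5 (Audit): parent_id=3 -> Test
  - task 6 (Train): parent_id=4 -> Review
  - task 7 (Implement): parent_id=3 -> Test

SQL:
SELECT a.name, b.name AS project, c.name AS parent
FROM tasks a
LEFT JOIN projects b ON a.project_id = b.id
LEFT JOIN tasks c ON a.parent_id = c.id

Result:
name      | project | parent  
----------+---------+---------
Setup     | Nova    | NULL    
Research  | Vega    | Setup   
Test      | Vega    | Research
Review    | Nova    | NULL    
Audit     | Nova    | Test    
Train     | Vega    | Review  
Implement | NULL    | Test    


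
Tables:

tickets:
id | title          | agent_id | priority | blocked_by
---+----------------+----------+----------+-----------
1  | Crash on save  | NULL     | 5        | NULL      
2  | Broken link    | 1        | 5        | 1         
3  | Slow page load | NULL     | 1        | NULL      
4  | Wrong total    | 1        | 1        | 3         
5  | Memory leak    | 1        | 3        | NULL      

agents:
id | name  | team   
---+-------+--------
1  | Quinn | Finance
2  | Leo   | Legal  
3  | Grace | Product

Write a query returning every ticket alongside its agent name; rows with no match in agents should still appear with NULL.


LEFT JOIN keeps every row from tickets (the left table); where agent_id has no match in agents, the agent columns become NULL. Walk through each ticket:
  - ticket 1 (Crash on save): agent_id=NULL, no match -> kept with NULL
  - ticket 2 (Broken link): agent_id=1 -> matches Quinn
  - ticket 3 (Slow page load): agent_id=NULL, no match -> kept with NULL
  - ticket 4 (Wrong total): agent_id=1 -> matches Quinn
  - ticket 5 (Memory leak): agent_id=1 -> matches Quinn
All 5 rows appear; 2 have NULL agent.

SQL:
SELECT a.title, b.name AS agent
FROM tickets a
LEFT JOIN agents b ON a.agent_id = b.id

Result:
title          | agent
---------------+------
Crash on save  | NULL 
Broken link    | Quinn
Slow page load | NULL 
Wrong total    | Quinn
Memory leak    | Quinn


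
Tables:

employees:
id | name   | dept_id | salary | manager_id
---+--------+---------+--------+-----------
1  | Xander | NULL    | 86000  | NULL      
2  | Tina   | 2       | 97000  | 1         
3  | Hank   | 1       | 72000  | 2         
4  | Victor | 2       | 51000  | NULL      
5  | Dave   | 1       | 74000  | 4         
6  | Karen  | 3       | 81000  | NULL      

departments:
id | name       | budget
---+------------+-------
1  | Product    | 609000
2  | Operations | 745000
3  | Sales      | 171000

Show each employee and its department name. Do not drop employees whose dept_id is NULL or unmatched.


LEFT JOIN keeps every row from employees (the left table); where dept_id has no match in departments, the department columns become NULL. Walk through each employee:
  - employee 1 (Xander): dept_id=NULL, no match -> kept with NULL
  - employee 2 (Tina): dept_id=2 -> matches Operations
  - employee 3 (Hank): dept_id=1 -> matches Product
  - employee 4 (Victor): dept_id=2 -> matches Operations
  - employee 5 (Dave): dept_id=1 -> matches Product
  - employee 6 (Karen): dept_id=3 -> matches Sales
All 6 rows appear; 1 has NULL department.

SQL:
SELECT a.name, b.name AS department
FROM employees a
LEFT JOIN departments b ON a.dept_id = b.id

Result:
name   | department
-------+-----------
Xander | NULL      
Tina   | Operations
Hank   | Product   
Victor | Operations
Dave   | Product   
Karen  | Sales     


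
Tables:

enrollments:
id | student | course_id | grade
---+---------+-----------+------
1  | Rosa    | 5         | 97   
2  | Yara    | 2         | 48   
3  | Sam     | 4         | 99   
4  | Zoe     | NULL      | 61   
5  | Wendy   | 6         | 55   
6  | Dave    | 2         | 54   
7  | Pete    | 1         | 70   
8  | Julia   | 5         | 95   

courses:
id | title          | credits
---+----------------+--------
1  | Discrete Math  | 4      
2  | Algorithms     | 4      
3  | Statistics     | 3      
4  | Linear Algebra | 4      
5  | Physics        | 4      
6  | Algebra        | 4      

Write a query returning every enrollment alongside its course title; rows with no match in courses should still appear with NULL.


LEFT JOIN keeps every row from enrollments (the left table); where course_id has no match in courses, the course columns become NULL. Walk through each enrollment:
  - enrollment 1 (Rosa): course_id=5 -> matches Physics
  - enrollment 2 (Yara): course_id=2 -> matches Algorithms
  - enrollment 3 (Sam): course_id=4 -> matches Linear Algebra
  - enrollment 4 (Zoe): course_id=NULL, no match -> kept with NULL
  - enrollment 5 (Wendy): course_id=6 -> matches Algebra
  - enrollment 6 (Dave): course_id=2 -> matches Algorithms
  - enrollment 7 (Pete): course_id=1 -> matches Discrete Math
  - enrollment 8 (Julia): course_id=5 -> matches Physics
All 8 rows appear; 1 has NULL course.

SQL:
SELECT a.student, b.title AS course
FROM enrollments a
LEFT JOIN courses b ON a.course_id = b.id

Result:
student | course        
--------+---------------
Rosa    | Physics       
Yara    | Algorithms    
Sam     | Linear Algebra
Zoe     | NULL          
Wendy   | Algebra       
Dave    | Algorithms    
Pete    | Discrete Math 
Julia   | Physics       


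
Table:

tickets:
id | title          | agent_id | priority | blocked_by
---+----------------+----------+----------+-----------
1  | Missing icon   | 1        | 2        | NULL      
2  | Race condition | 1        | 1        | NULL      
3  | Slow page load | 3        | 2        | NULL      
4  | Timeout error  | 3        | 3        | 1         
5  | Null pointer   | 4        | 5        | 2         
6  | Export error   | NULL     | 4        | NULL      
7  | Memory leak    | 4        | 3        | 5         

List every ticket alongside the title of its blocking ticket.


This is a self-join: tickets is joined to a second copy of itself, matching each row's blocked_by to another row's id. Use LEFT JOIN so rows with blocked_by=NULL are kept.
  - ticket 1 (Missing icon): blocked_by=NULL -> NULL
  - ticket 2 (Race condition): blocked_by=NULL -> NULL
  - ticket 3 (Slow page load): blocked_by=NULL -> NULL
  - ticket 4 (Timeout error): blocked_by=1 -> Missing icon
  - ticket 5 (Null pointer): blocked_by=2 -> Race condition
  - ticket 6 (Export error): blocked_by=NULL -> NULL
  - ticket 7 (Memory leak): blocked_by=5 -> Null pointer

SQL:
SELECT a.title AS item, b.title AS blocked_by
FROM tickets a
LEFT JOIN tickets b ON a.blocked_by = b.id

Result:
item           | blocked_by    
---------------+---------------
Missing icon   | NULL          
Race condition | NULL          
Slow page load | NULL          
Timeout error  | Missing icon  
Null pointer   | Race condition
Export error   | NULL          
Memory leak    | Null pointer  


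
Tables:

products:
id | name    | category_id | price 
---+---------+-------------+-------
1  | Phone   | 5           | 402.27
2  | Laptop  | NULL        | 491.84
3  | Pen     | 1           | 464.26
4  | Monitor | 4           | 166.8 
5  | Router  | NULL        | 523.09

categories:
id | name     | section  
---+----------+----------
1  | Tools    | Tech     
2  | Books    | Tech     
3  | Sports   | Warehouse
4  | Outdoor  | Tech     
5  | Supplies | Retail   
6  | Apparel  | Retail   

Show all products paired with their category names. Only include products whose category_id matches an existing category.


INNER JOIN keeps only products rows whose category_id matches an id in categories. Walk through each product:
  - product 1 (Phone): category_id=5 -> matches Supplies
  - product 2 (Laptop): category_id=NULL, no match -> dropped
  - product 3 (Pen): category_id=1 -> matches Tools
  - product 4 (Monitor): category_id=4 -> matches Outdoor
  - product 5 (Router): category_id=NULL, no match -> dropped
So 2 of 5 rows are dropped.

SQL:
SELECT a.name, b.name AS category
FROM products a
INNER JOIN categories b ON a.category_id = b.id

Result:
name    | category
--------+---------
Phone   | Supplies
Pen     | Tools   
Monitor | Outdoor 


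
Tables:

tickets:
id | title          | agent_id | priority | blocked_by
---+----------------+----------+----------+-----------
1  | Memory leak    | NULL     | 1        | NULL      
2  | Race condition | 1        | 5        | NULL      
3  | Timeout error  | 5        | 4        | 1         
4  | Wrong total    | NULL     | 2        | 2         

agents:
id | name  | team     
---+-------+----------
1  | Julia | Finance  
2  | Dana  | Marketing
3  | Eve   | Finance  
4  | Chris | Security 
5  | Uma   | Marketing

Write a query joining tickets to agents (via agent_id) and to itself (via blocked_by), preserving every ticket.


Two LEFT JOINs from the same base table tickets: one to agents via agent_id, one to tickets itself via blocked_by. Both are LEFT so every ticket is preserved.
Match against agents:
  - ticket 1 (Memory leak): agent_id=NULL, no match -> kept with NULL
  - ticket 2 (Race condition): agent_id=1 -> matches Julia
  - ticket 3 (Timeout error): agent_id=5 -> matches Uma
  - ticket 4 (Wrong total): agent_id=NULL, no match -> kept with NULL
Match against tickets (self):
  - ticket 1 (Memory leak): blocked_by=NULL -> NULL
  - ticket 2 (Race condition): blocked_by=NULL -> NULL
  - ticket 3 (Timeout error): blocked_by=1 -> Memory leak
  - ticket 4 (Wrong total): blocked_by=2 -> Race condition

SQL:
SELECT a.title, b.name AS agent, c.title AS blocked_by
FROM tickets a
LEFT JOIN agents b ON a.agent_id = b.id
LEFT JOIN tickets c ON a.blocked_by = c.id

Result:
title          | agent | blocked_by    
---------------+-------+---------------
Memory leak    | NULL  | NULL          
Race condition | Julia | NULL          
Timeout error  | Uma   | Memory leak   
Wrong total    | NULL  | Race condition


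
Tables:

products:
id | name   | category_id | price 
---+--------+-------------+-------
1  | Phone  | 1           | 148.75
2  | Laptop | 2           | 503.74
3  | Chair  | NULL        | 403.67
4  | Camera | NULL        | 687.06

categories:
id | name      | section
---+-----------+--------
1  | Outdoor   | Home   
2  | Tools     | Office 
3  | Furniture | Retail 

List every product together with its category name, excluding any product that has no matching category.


INNER JOIN keeps only products rows whose category_id matches an id in categories. Walk through each product:
  - product 1 (Phone): category_id=1 -> matches Outdoor
  - product 2 (Laptop): category_id=2 -> matches Tools
  - product 3 (Chair): category_id=NULL, no match -> dropped
  - product 4 (Camera): category_id=NULL, no match -> dropped
So 2 of 4 rows are dropped.

SQL:
SELECT a.name, b.name AS category
FROM products a
INNER JOIN categories b ON a.category_id = b.id

Result:
name   | category
-------+---------
Phone  | Outdoor 
Laptop | Tools   


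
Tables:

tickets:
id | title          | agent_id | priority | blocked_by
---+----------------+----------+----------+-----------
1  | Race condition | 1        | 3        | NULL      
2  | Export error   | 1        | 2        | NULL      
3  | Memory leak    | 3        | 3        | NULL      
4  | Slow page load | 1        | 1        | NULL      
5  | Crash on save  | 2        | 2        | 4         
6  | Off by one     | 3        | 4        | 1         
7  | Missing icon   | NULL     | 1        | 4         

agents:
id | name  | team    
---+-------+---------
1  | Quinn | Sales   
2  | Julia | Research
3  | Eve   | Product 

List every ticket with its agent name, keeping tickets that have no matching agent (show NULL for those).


LEFT JOIN keeps every row from tickets (the left table); where agent_id has no match in agents, the agent columns become NULL. Walk through each ticket:
  - ticket 1 (Race condition): agent_id=1 -> matches Quinn
  - ticket 2 (Export error): agent_id=1 -> matches Quinn
  - ticket 3 (Memory leak): agent_id=3 -> matches Eve
  - ticket 4 (Slow page load): agent_id=1 -> matches Quinn
  - ticket 5 (Crash on save): agent_id=2 -> matches Julia
  - ticket 6 (Off by one): agent_id=3 -> matches Eve
  - ticket 7 (Missing icon): agent_id=NULL, no match -> kept with NULL
All 7 rows appear; 1 has NULL agent.

SQL:
SELECT a.title, b.name AS agent
FROM tickets a
LEFT JOIN agents b ON a.agent_id = b.id

Result:
title          | agent
---------------+------
Race condition | Quinn
Export error   | Quinn
Memory leak    | Eve  
Slow page load | Quinn
Crash on save  | Julia
Off by one     | Eve  
Missing icon   | NULL 


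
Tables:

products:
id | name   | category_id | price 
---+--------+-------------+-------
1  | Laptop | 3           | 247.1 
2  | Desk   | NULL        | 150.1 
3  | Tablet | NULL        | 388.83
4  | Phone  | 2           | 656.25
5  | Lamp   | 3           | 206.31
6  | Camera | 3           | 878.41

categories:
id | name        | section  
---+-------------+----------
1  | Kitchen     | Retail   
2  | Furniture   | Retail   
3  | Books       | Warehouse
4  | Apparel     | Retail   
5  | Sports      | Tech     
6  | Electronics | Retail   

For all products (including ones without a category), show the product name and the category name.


LEFT JOIN keeps every row from products (the left table); where category_id has no match in categories, the category columns become NULL. Walk through each product:
  - product 1 (Laptop): category_id=3 -> matches Books
  - product 2 (Desk): category_id=NULL, no match -> kept with NULL
  - product 3 (Tablet): category_id=NULL, no match -> kept with NULL
  - product 4 (Phone): category_id=2 -> matches Furniture
  - product 5 (Lamp): category_id=3 -> matches Books
  - product 6 (Camera): category_id=3 -> matches Books
All 6 rows appear; 2 have NULL category.

SQL:
SELECT a.name, b.name AS category
FROM products a
LEFT JOIN categories b ON a.category_id = b.id

Result:
name   | category 
-------+----------
Laptop | Books    
Desk   | NULL     
Tablet | NULL     
Phone  | Furniture
Lamp   | Books    
Camera | Books    


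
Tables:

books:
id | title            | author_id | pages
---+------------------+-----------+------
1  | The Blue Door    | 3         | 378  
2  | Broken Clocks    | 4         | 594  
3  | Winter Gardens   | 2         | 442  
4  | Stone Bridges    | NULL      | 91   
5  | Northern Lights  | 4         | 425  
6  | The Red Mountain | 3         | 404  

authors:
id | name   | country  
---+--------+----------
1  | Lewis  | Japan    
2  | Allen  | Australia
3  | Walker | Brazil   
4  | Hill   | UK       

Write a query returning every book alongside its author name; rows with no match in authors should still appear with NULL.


LEFT JOIN keeps every row from books (the left table); where author_id has no match in authors, the author columns become NULL. Walk through each book:
  - book 1 (The Blue Door): author_id=3 -> matches Walker
  - book 2 (Broken Clocks): author_id=4 -> matches Hill
  - book 3 (Winter Gardens): author_id=2 -> matches Allen
  - book 4 (Stone Bridges): author_id=NULL, no match -> kept with NULL
  - book 5 (Northern Lights): author_id=4 -> matches Hill
  - book 6 (The Red Mountain): author_id=3 -> matches Walker
All 6 rows appear; 1 has NULL author.

SQL:
SELECT a.title, b.name AS author
FROM books a
LEFT JOIN authors b ON a.author_id = b.id

Result:
title            | author
-----------------+-------
The Blue Door    | Walker
Broken Clocks    | Hill  
Winter Gardens   | Allen 
Stone Bridges    | NULL  
Northern Lights  | Hill  
The Red Mountain | Walker


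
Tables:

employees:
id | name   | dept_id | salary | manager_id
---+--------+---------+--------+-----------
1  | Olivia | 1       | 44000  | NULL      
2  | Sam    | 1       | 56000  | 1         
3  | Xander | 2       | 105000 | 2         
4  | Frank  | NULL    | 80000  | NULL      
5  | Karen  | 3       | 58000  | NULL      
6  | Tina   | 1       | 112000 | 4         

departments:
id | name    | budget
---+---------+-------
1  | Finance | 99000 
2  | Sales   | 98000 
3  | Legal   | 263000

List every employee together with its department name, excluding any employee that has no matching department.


INNER JOIN keeps only employees rows whose dept_id matches an id in departments. Walk through each employee:
  - employee 1 (Olivia): dept_id=1 -> matches Finance
  - employee 2 (Sam): dept_id=1 -> matches Finance
  - employee 3 (Xander): dept_id=2 -> matches Sales
  - employee 4 (Frank): dept_id=NULL, no match -> dropped
  - employee 5 (Karen): dept_id=3 -> matches Legal
  - employee 6 (Tina): dept_id=1 -> matches Finance
So 1 of 6 rows is dropped.

SQL:
SELECT a.name, b.name AS department
FROM employees a
INNER JOIN departments b ON a.dept_id = b.id

Result:
name   | department
-------+-----------
Olivia | Finance   
Sam    | Finance   
Xander | Sales     
Karen  | Legal     
Tina   | Finance   


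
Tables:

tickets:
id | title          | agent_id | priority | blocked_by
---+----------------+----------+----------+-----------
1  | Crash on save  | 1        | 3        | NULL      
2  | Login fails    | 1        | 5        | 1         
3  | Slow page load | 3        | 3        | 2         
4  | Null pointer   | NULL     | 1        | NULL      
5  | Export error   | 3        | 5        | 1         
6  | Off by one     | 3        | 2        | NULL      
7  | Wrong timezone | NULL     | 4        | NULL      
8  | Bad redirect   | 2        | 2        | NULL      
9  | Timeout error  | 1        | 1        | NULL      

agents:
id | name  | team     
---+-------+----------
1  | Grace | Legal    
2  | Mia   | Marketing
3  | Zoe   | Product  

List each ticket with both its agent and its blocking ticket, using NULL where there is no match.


Two LEFT JOINs from the same base table tickets: one to agents via agent_id, one to tickets itself via blocked_by. Both are LEFT so every ticket is preserved.
Match against agents:
  - ticket 1 (Crash on save): agent_id=1 -> matches Grace
  - ticket 2 (Login fails): agent_id=1 -> matches Grace
  - ticket 3 (Slow page load): agent_id=3 -> matches Zoe
  - ticket 4 (Null pointer): agent_id=NULL, no match -> kept with NULL
  - ticket 5 (Export error): agent_id=3 -> matches Zoe
  - ticket 6 (Off by one): agent_id=3 -> matches Zoe
  - ticket 7 (Wrong timezone): agent_id=NULL, no match -> kept with NULL
  - ticket 8 (Bad redirect): agent_id=2 -> matches Mia
  - ticket 9 (Timeout error): agent_id=1 -> matches Grace
Match against tickets (self):
  - ticket 1 (Crash on save): blocked_by=NULL -> NULL
  - ticket 2 (Login fails): blocked_by=1 -> Crash on save
  - ticket 3 (Slow page load): blocked_by=2 -> Login fails
  - ticket 4 (Null pointer): blocked_by=NULL -> NULL
  - ticket 5 (Export error): blocked_by=1 -> Crash on save
  - ticket 6 (Off by one): blocked_by=NULL -> NULL
  - ticket 7 (Wrong timezone): blocked_by=NULL -> NULL
  - ticket 8 (Bad redirect): blocked_by=NULL -> NULL
  - ticket 9 (Timeout error): blocked_by=NULL -> NULL

SQL:
SELECT a.title, b.name AS agent, c.title AS blocked_by
FROM tickets a
LEFT JOIN agents b ON a.agent_id = b.id
LEFT JOIN tickets c ON a.blocked_by = c.id

Result:
title          | agent | blocked_by   
---------------+-------+--------------
Crash on save  | Grace | NULL         
Login fails    | Grace | Crash on save
Slow page load | Zoe   | Login fails  
Null pointer   | NULL  | NULL         
Export error   | Zoe   | Crash on save
Off by one     | Zoe   | NULL         
Wrong timezone | NULL  | NULL         
Bad redirect   | Mia   | NULL         
Timeout error  | Grace | NULL         


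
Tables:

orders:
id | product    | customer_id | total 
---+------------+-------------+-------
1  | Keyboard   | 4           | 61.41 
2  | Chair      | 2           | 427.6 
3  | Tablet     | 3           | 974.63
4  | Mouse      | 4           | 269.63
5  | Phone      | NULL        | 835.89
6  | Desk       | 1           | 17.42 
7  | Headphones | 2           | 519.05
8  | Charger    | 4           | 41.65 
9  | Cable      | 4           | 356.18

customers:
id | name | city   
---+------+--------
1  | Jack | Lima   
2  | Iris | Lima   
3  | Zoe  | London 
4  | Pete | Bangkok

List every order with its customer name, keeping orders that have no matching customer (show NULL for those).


LEFT JOIN keeps every row from orders (the left table); where customer_id has no match in customers, the customer columns become NULL. Walk through each order:
  - order 1 (Keyboard): customer_id=4 -> matches Pete
  - order 2 (Chair): customer_id=2 -> matches Iris
  - order 3 (Tablet): customer_id=3 -> matches Zoe
  - order 4 (Mouse): customer_id=4 -> matches Pete
  - order 5 (Phone): customer_id=NULL, no match -> kept with NULL
  - order 6 (Desk): customer_id=1 -> matches Jack
  - order 7 (Headphones): customer_id=2 -> matches Iris
  - order 8 (Charger): customer_id=4 -> matches Pete
  - order 9 (Cable): customer_id=4 -> matches Pete
All 9 rows appear; 1 has NULL customer.

SQL:
SELECT a.product, b.name AS customer
FROM orders a
LEFT JOIN customers b ON a.customer_id = b.id

Result:
product    | customer
-----------+---------
Keyboard   | Pete    
Chair      | Iris    
Tablet     | Zoe     
Mouse      | Pete    
Phone      | NULL    
Desk       | Jack    
Headphones | Iris    
Charger    | Pete    
Cable      | Pete    


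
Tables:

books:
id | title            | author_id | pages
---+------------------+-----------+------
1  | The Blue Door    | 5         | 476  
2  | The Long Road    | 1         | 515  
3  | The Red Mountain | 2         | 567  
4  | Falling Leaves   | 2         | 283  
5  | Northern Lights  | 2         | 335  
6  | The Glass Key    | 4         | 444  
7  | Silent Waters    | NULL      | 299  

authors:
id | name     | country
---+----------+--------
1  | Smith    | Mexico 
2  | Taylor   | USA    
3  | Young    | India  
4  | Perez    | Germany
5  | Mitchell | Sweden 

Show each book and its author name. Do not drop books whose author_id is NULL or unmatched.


LEFT JOIN keeps every row from books (the left table); where author_id has no match in authors, the author columns become NULL. Walk through each book:
  - book 1 (The Blue Door): author_id=5 -> matches Mitchell
  - book 2 (The Long Road): author_id=1 -> matches Smith
  - book 3 (The Red Mountain): author_id=2 -> matches Taylor
  - book 4 (Falling Leaves): author_id=2 -> matches Taylor
  - book 5 (Northern Lights): author_id=2 -> matches Taylor
  - book 6 (The Glass Key): author_id=4 -> matches Perez
  - book 7 (Silent Waters): author_id=NULL, no match -> kept with NULL
All 7 rows appear; 1 has NULL author.

SQL:
SELECT a.title, b.name AS author
FROM books a
LEFT JOIN authors b ON a.author_id = b.id

Result:
title            | author  
-----------------+---------
The Blue Door    | Mitchell
The Long Road    | Smith   
The Red Mountain | Taylor  
Falling Leaves   | Taylor  
Northern Lights  | Taylor  
The Glass Key    | Perez   
Silent Waters    | NULL    


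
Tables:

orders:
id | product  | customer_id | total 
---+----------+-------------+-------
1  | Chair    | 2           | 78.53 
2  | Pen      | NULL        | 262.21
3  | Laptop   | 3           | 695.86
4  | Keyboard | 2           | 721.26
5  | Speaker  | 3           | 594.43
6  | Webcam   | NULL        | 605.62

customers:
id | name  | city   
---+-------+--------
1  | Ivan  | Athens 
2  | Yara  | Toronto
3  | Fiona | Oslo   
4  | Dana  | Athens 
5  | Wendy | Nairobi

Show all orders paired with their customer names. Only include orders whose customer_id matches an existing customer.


INNER JOIN keeps only orders rows whose customer_id matches an id in customers. Walk through each order:
  - order 1 (Chair): customer_id=2 -> matches Yara
  - order 2 (Pen): customer_id=NULL, no match -> dropped
  - order 3 (Laptop): customer_id=3 -> matches Fiona
  - order 4 (Keyboard): customer_id=2 -> matches Yara
  - order 5 (Speaker): customer_id=3 -> matches Fiona
  - order 6 (Webcam): customer_id=NULL, no match -> dropped
So 2 of 6 rows are dropped.

SQL:
SELECT a.product, b.name AS customer
FROM orders a
INNER JOIN customers b ON a.customer_id = b.id

Result:
product  | customer
---------+---------
Chair    | Yara    
Laptop   | Fiona   
Keyboard | Yara    
Speaker  | Fiona   


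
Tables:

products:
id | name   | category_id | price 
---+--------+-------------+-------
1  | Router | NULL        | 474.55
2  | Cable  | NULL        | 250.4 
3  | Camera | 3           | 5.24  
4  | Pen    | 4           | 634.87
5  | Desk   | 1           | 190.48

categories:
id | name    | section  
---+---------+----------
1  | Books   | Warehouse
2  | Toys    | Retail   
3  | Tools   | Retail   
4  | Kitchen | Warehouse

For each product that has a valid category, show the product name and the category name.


INNER JOIN keeps only products rows whose category_id matches an id in categories. Walk through each product:
  - product 1 (Router): category_id=NULL, no match -> dropped
  - product 2 (Cable): category_id=NULL, no match -> dropped
  - product 3 (Camera): category_id=3 -> matches Tools
  - product 4 (Pen): category_id=4 -> matches Kitchen
  - product 5 (Desk): category_id=1 -> matches Books
So 2 of 5 rows are dropped.

SQL:
SELECT a.name, b.name AS category
FROM products a
INNER JOIN categories b ON a.category_id = b.id

Result:
name   | category
-------+---------
Camera | Tools   
Pen    | Kitchen 
Desk   | Books   


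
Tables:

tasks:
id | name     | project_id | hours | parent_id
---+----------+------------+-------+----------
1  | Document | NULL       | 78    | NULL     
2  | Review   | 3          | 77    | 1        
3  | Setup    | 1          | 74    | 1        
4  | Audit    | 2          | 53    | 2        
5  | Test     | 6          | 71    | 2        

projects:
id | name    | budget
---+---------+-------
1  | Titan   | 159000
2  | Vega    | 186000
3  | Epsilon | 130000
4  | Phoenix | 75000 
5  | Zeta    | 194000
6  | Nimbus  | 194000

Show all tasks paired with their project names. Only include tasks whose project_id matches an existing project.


INNER JOIN keeps only tasks rows whose project_id matches an id in projects. Walk through each task:
  - task 1 (Document): project_id=NULL, no match -> dropped
  - task 2 (Review): project_id=3 -> matches Epsilon
  - task 3 (Setup): project_id=1 -> matches Titan
  - task 4 (Audit): project_id=2 -> matches Vega
  - task 5 (Test): project_id=6 -> matches Nimbus
So 1 of 5 rows is dropped.

SQL:
SELECT a.name, b.name AS project
FROM tasks a
INNER JOIN projects b ON a.project_id = b.id

Result:
name   | project
-------+--------
Review | Epsilon
Setup  | Titan  
Audit  | Vega   
Test   | Nimbus 


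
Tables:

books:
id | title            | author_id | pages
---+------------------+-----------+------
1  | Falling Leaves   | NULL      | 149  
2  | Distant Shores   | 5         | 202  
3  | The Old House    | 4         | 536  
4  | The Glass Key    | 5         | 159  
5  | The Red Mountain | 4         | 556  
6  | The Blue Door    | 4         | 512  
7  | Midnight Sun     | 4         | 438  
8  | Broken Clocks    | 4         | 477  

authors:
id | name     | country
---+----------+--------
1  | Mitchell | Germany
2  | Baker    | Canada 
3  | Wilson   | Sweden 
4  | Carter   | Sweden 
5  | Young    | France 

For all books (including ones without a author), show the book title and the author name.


LEFT JOIN keeps every row from books (the left table); where author_id has no match in authors, the author columns become NULL. Walk through each book:
  - book 1 (Falling Leaves): author_id=NULL, no match -> kept with NULL
  - book 2 (Distant Shores): author_id=5 -> matches Young
  - book 3 (The Old House): author_id=4 -> matches Carter
  - book 4 (The Glass Key): author_id=5 -> matches Young
  - book 5 (The Red Mountain): author_id=4 -> matches Carter
  - book 6 (The Blue Door): author_id=4 -> matches Carter
  - book 7 (Midnight Sun): author_id=4 -> matches Carter
  - book 8 (Broken Clocks): author_id=4 -> matches Carter
All 8 rows appear; 1 has NULL author.

SQL:
SELECT a.title, b.name AS author
FROM books a
LEFT JOIN authors b ON a.author_id = b.id

Result:
title            | author
-----------------+-------
Falling Leaves   | NULL  
Distant Shores   | Young 
The Old House    | Carter
The Glass Key    | Young 
The Red Mountain | Carter
The Blue Door    | Carter
Midnight Sun     | Carter
Broken Clocks    | Carter


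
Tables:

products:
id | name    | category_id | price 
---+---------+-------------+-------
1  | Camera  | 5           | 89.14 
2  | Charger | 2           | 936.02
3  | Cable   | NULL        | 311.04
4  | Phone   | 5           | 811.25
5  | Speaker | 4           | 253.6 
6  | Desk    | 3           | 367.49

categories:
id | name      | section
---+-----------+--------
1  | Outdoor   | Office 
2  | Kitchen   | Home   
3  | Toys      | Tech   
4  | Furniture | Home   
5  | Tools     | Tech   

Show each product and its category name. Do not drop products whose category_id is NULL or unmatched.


LEFT JOIN keeps every row from products (the left table); where category_id has no match in categories, the category columns become NULL. Walk through each product:
  - product 1 (Camera): category_id=5 -> matches Tools
  - product 2 (Charger): category_id=2 -> matches Kitchen
  - product 3 (Cable): category_id=NULL, no match -> kept with NULL
  - product 4 (Phone): category_id=5 -> matches Tools
  - product 5 (Speaker): category_id=4 -> matches Furniture
  - product 6 (Desk): category_id=3 -> matches Toys
All 6 rows appear; 1 has NULL category.

SQL:
SELECT a.name, b.name AS category
FROM products a
LEFT JOIN categories b ON a.category_id = b.id

Result:
name    | category 
--------+----------
Camera  | Tools    
Charger | Kitchen  
Cable   | NULL     
Phone   | Tools    
Speaker | Furniture
Desk    | Toys     


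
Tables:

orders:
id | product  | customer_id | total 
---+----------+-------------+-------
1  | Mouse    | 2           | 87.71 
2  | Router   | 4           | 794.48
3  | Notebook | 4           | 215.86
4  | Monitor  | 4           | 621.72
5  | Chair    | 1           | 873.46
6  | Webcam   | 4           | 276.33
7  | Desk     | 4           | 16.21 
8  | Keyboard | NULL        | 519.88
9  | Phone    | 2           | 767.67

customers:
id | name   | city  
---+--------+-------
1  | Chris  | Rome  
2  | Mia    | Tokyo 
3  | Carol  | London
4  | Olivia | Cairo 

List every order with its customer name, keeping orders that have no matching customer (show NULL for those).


LEFT JOIN keeps every row from orders (the left table); where customer_id has no match in customers, the customer columns become NULL. Walk through each order:
  - order 1 (Mouse): customer_id=2 -> matches Mia
  - order 2 (Router): customer_id=4 -> matches Olivia
  - order 3 (Notebook): customer_id=4 -> matches Olivia
  - order 4 (Monitor): customer_id=4 -> matches Olivia
  - order 5 (Chair): customer_id=1 -> matches Chris
  - order 6 (Webcam): customer_id=4 -> matches Olivia
  - order 7 (Desk): customer_id=4 -> matches Olivia
  - order 8 (Keyboard): customer_id=NULL, no match -> kept with NULL
  - order 9 (Phone): customer_id=2 -> matches Mia
All 9 rows appear; 1 has NULL customer.

SQL:
SELECT a.product, b.name AS customer
FROM orders a
LEFT JOIN customers b ON a.customer_id = b.id

Result:
product  | customer
---------+---------
Mouse    | Mia     
Router   | Olivia  
Notebook | Olivia  
Monitor  | Olivia  
Chair    | Chris   
Webcam   | Olivia  
Desk     | Olivia  
Keyboard | NULL    
Phone    | Mia     


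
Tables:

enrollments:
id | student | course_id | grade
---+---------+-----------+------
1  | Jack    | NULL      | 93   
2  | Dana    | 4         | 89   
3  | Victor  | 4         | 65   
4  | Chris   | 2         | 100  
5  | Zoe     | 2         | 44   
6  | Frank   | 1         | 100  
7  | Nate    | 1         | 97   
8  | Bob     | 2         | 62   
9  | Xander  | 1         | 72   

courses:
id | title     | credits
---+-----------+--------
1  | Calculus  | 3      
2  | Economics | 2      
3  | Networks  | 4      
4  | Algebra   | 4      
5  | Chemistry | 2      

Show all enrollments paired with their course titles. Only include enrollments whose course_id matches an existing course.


INNER JOIN keeps only enrollments rows whose course_id matches an id in courses. Walk through each enrollment:
  - enrollment 1 (Jack): course_id=NULL, no match -> dropped
  - enrollment 2 (Dana): course_id=4 -> matches Algebra
  - enrollment 3 (Victor): course_id=4 -> matches Algebra
  - enrollment 4 (Chris): course_id=2 -> matches Economics
  - enrollment 5 (Zoe): course_id=2 -> matches Economics
  - enrollment 6 (Frank): course_id=1 -> matches Calculus
  - enrollment 7 (Nate): course_id=1 -> matches Calculus
  - enrollment 8 (Bob): course_id=2 -> matches Economics
  - enrollment 9 (Xander): course_id=1 -> matches Calculus
So 1 of 9 rows is dropped.

SQL:
SELECT a.student, b.title AS course
FROM enrollments a
INNER JOIN courses b ON a.course_id = b.id

Result:
student | course   
--------+----------
Dana    | Algebra  
Victor  | Algebra  
Chris   | Economics
Zoe     | Economics
Frank   | Calculus 
Nate    | Calculus 
Bob     | Economics
Xander  | Calculus 


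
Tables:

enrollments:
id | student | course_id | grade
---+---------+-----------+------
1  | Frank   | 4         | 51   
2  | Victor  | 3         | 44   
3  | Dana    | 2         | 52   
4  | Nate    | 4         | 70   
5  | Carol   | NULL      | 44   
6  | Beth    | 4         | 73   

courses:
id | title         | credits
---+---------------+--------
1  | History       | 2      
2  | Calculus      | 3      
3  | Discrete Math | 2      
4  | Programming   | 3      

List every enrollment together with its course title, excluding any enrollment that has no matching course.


INNER JOIN keeps only enrollments rows whose course_id matches an id in courses. Walk through each enrollment:
  - enrollment 1 (Frank): course_id=4 -> matches Programming
  - enrollment 2 (Victor): course_id=3 -> matches Discrete Math
  - enrollment 3 (Dana): course_id=2 -> matches Calculus
  - enrollment 4 (Nate): course_id=4 -> matches Programming
  - enrollment 5 (Carol): course_id=NULL, no match -> dropped
  - enrollment 6 (Beth): course_id=4 -> matches Programming
So 1 of 6 rows is dropped.

SQL:
SELECT a.student, b.title AS course
FROM enrollments a
INNER JOIN courses b ON a.course_id = b.id

Result:
student | course       
--------+--------------
Frank   | Programming  
Victor  | Discrete Math
Dana    | Calculus     
Nate    | Programming  
Beth    | Programming  
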